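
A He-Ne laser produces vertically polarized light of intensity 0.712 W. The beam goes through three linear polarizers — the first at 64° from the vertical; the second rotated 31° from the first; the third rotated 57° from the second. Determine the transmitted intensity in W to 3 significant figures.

I₁ = 0.712 W · cos²(64°) = 0.1368 W.
I₂ = I₁ · cos²(31°) = 0.1368 · 0.7347 = 0.1005 W.
I₃ = I₂ · cos²(57°) = 0.1005 · 0.2966 = 0.02982 W.

I ≈ 0.0298 W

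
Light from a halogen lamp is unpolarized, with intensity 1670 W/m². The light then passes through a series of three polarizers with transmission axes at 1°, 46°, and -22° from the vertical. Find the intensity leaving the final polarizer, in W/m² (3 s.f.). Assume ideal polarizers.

I ≈ 58.6 W/m²

Unpolarized light through the first polarizer → I₁ = 1670 W/m²/2 = 835 W/m², polarized at 1°.
I₂ = I₁ · cos²(45°) = 835 · 0.5 = 417.5 W/m².
I₃ = I₂ · cos²(68°) = 417.5 · 0.1403 = 58.59 W/m².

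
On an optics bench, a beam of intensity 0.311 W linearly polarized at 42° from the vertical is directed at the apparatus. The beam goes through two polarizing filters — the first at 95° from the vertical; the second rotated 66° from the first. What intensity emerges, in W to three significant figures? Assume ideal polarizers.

I ≈ 0.0186 W

I₁ = 0.311 W · cos²(53°) = 0.1126 W.
I₂ = I₁ · cos²(66°) = 0.1126 · 0.1654 = 0.01863 W.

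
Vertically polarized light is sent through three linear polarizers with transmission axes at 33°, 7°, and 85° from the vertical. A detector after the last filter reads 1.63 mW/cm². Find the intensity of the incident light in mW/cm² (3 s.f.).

I₁ = I₀ cos²(33° − 0°) = I₀ cos²(33°) = 0.7034 I₀.
I₂ = I₁ cos²(7° − 33°) = 0.7034 I₀ · cos²(26°) = 0.5682 I₀.
I₃ = I₂ cos²(85° − 7°) = 0.5682 I₀ · cos²(78°) = 0.02456 I₀.
So 1.63 mW/cm² = 0.02456 I₀, giving I₀ = 1.63/0.02456 = 66.36 mW/cm².

I₀ ≈ 66.4 mW/cm²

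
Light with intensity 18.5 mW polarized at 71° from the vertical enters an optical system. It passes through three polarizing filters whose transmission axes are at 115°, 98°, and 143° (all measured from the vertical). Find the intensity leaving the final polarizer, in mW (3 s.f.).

I ≈ 4.38 mW

I₁ = 18.5 mW · cos²(44°) = 9.573 mW.
I₂ = I₁ · cos²(17°) = 9.573 · 0.9145 = 8.755 mW.
I₃ = I₂ · cos²(45°) = 8.755 · 0.5 = 4.377 mW.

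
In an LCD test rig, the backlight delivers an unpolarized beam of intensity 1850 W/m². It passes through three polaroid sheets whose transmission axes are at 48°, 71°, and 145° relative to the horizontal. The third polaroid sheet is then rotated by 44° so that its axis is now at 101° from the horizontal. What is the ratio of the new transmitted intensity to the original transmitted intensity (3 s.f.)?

Before rotation:
Unpolarized light through the first polarizer → I₁ = ½ I₀, now polarized at 48°.
I₂ = I₁ cos²(71° − 48°) = 0.5 I₀ · cos²(23°) = 0.4237 I₀.
I₃ = I₂ cos²(145° − 71°) = 0.4237 I₀ · cos²(74°) = 0.03219 I₀.
After rotation:
Unpolarized light through the first polarizer → I₁ = ½ I₀, now polarized at 48°.
I₂ = I₁ cos²(71° − 48°) = 0.5 I₀ · cos²(23°) = 0.4237 I₀.
I₃ = I₂ cos²(101° − 71°) = 0.4237 I₀ · cos²(30°) = 0.3177 I₀.
Ratio = 0.3177 / 0.03219 = 9.872.

I_new/I_old ≈ 9.87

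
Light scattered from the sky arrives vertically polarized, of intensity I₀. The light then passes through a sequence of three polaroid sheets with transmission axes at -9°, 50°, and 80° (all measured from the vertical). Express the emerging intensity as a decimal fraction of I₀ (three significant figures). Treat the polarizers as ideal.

I₁ = I₀ cos²(-9° − 0°) = I₀ cos²(9°) = 0.9755 I₀.
I₂ = I₁ cos²(50° + 9°) = 0.9755 I₀ · cos²(59°) = 0.2588 I₀.
I₃ = I₂ cos²(80° − 50°) = 0.2588 I₀ · cos²(30°) = 0.1941 I₀.
Transmitted fraction = 0.1941.

≈ 0.194 I₀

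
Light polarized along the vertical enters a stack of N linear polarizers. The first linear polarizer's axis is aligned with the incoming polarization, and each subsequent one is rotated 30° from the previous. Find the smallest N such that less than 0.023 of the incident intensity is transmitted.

N = 15

First polarizer is aligned with the polarization: full transmission.
Each further stage multiplies by cos²(30°) = 0.75.
After N polarizers: T = 0.75^(N−1). Require T < 0.023 ⇒ N−1 > ln(0.023)/ln(0.75) = 13.11, so N−1 ≥ 14 and N = 15.
Check: N=15 gives T = 0.01782 < 0.023; N=14 gives T = 0.02376.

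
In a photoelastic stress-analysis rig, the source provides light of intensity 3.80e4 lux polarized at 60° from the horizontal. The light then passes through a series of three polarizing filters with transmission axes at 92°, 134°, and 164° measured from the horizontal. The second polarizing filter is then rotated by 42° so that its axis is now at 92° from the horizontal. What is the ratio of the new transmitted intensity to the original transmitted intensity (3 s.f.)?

Before rotation:
By Malus's law, I₁ = I₀ cos²(92° − 60°) = I₀ cos²(32°) = 0.7192 I₀.
I₂ = I₁ cos²(134° − 92°) = 0.7192 I₀ · cos²(42°) = 0.3972 I₀.
I₃ = I₂ cos²(164° − 134°) = 0.3972 I₀ · cos²(30°) = 0.2979 I₀.
After rotation:
I₁ = I₀ cos²(92° − 60°) = I₀ cos²(32°) = 0.7192 I₀.
I₂ = I₁ cos²(92° − 92°) = 0.7192 I₀ · cos²(0°) = 0.7192 I₀.
I₃ = I₂ cos²(164° − 92°) = 0.7192 I₀ · cos²(72°) = 0.06868 I₀.
Ratio = 0.06868 / 0.2979 = 0.2305.

I_new/I_old ≈ 0.231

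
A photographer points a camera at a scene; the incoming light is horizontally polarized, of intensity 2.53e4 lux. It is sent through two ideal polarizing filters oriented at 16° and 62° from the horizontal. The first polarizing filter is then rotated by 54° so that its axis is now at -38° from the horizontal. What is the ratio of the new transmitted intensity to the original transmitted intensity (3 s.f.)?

I_new/I_old ≈ 0.0420

Before rotation:
By Malus's law, I₁ = I₀ cos²(16° − 0°) = I₀ cos²(16°) = 0.924 I₀.
I₂ = I₁ cos²(62° − 16°) = 0.924 I₀ · cos²(46°) = 0.4459 I₀.
After rotation:
I₁ = I₀ cos²(-38° − 0°) = I₀ cos²(38°) = 0.621 I₀.
Angle between axes 1 and 2: 80°. I₂ = 0.621 I₀ · cos²(80°) = 0.01872 I₀.
Ratio = 0.01872 / 0.4459 = 0.04199.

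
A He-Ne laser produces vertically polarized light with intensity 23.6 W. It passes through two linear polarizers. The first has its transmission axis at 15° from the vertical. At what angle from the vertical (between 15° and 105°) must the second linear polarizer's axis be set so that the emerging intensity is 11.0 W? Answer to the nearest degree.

θ ≈ 60°

I₁ = I₀ cos²(15° − 0°) = I₀ cos²(15°) = 0.933 I₀.
Target fraction: 11.0 / 23.6 W = 0.4661 of I₀.
Need I₂/I₀ = 0.4661, so cos²(θ − 15°) = 0.4661 / 0.933 = 0.4996.
θ − 15° = arccos(√0.4996) = 45.0°, giving θ ≈ 15 + 45.0 = 60.0°.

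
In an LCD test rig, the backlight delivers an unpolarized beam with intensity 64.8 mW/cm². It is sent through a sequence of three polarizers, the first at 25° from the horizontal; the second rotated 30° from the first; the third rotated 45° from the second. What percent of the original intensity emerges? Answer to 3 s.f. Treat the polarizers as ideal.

≈ 18.8%

Unpolarized light through the first polarizer → I₁ = 64.8 mW/cm²/2 = 32.4 mW/cm², polarized at 25°.
I₂ = I₁ · cos²(30°) = 32.4 · 0.75 = 24.3 mW/cm².
I₃ = I₂ · cos²(45°) = 24.3 · 0.5 = 12.15 mW/cm².
That is 18.75% of the incident intensity.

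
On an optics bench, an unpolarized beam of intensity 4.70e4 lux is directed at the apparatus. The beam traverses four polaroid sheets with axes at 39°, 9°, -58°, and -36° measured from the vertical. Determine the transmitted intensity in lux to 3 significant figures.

I ≈ 2310 lux

Unpolarized light through the first polarizer → I₁ = 4.70e4 lux/2 = 2.35e+04 lux, polarized at 39°.
I₂ = I₁ · cos²(30°) = 2.35e+04 · 0.75 = 1.763e+04 lux.
I₃ = I₂ · cos²(67°) = 1.763e+04 · 0.1527 = 2691 lux.
I₄ = I₃ · cos²(22°) = 2691 · 0.8597 = 2313 lux.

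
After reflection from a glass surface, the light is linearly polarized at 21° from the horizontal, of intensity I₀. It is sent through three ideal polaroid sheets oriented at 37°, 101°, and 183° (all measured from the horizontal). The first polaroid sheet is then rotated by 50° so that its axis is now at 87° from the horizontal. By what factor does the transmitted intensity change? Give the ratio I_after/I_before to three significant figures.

Before rotation:
By Malus's law, I₁ = I₀ cos²(37° − 21°) = I₀ cos²(16°) = 0.924 I₀.
I₂ = I₁ cos²(101° − 37°) = 0.924 I₀ · cos²(64°) = 0.1776 I₀.
I₃ = I₂ cos²(183° − 101°) = 0.1776 I₀ · cos²(82°) = 0.003439 I₀.
After rotation:
I₁ = I₀ cos²(87° − 21°) = I₀ cos²(66°) = 0.1654 I₀.
I₂ = I₁ cos²(101° − 87°) = 0.1654 I₀ · cos²(14°) = 0.1558 I₀.
I₃ = I₂ cos²(183° − 101°) = 0.1558 I₀ · cos²(82°) = 0.003017 I₀.
Ratio = 0.003017 / 0.003439 = 0.8771.

I_new/I_old ≈ 0.877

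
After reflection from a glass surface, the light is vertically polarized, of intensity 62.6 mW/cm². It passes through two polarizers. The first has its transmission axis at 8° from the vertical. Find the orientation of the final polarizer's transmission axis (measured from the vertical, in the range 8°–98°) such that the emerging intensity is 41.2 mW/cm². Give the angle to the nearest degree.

I₁ = I₀ cos²(8° − 0°) = I₀ cos²(8°) = 0.9806 I₀.
Target fraction: 41.2 / 62.6 mW/cm² = 0.6581 of I₀.
Need I₂/I₀ = 0.6581, so cos²(θ − 8°) = 0.6581 / 0.9806 = 0.6711.
θ − 8° = arccos(√0.6711) = 35.0°, giving θ ≈ 8 + 35.0 = 43.0°.

θ ≈ 43°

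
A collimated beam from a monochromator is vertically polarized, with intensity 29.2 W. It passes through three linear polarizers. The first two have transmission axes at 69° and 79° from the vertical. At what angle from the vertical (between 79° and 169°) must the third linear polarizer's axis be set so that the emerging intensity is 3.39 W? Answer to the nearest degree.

θ ≈ 94°

I₁ = I₀ cos²(69° − 0°) = I₀ cos²(69°) = 0.1284 I₀.
I₂ = I₁ cos²(79° − 69°) = 0.1284 I₀ · cos²(10°) = 0.1246 I₀.
Target fraction: 3.39 / 29.2 W = 0.1161 of I₀.
Need I₃/I₀ = 0.1161, so cos²(θ − 79°) = 0.1161 / 0.1246 = 0.9321.
θ − 79° = arccos(√0.9321) = 15.1°, giving θ ≈ 79 + 15.1 = 94.1°.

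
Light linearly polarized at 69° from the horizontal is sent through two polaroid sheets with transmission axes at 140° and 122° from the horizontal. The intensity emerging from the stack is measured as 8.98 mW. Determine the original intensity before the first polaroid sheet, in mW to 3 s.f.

I₁ = I₀ cos²(140° − 69°) = I₀ cos²(71°) = 0.106 I₀.
I₂ = I₁ cos²(122° − 140°) = 0.106 I₀ · cos²(18°) = 0.09587 I₀.
So 8.98 mW = 0.09587 I₀, giving I₀ = 8.98/0.09587 = 93.67 mW.

I₀ ≈ 93.7 mW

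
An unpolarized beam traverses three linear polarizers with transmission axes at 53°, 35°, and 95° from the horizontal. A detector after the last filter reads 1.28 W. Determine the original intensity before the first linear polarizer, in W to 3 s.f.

I₀ ≈ 11.3 W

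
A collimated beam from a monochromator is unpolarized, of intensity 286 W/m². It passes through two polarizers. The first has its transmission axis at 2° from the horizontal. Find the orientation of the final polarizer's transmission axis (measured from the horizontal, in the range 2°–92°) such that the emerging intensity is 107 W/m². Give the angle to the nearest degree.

Unpolarized light through the first polarizer → I₁ = ½ I₀, now polarized at 2°.
Target fraction: 107 / 286 W/m² = 0.3741 of I₀.
Need I₂/I₀ = 0.3741, so cos²(θ − 2°) = 0.3741 / 0.5 = 0.7483.
θ − 2° = arccos(√0.7483) = 30.1°, giving θ ≈ 2 + 30.1 = 32.1°.

θ ≈ 32°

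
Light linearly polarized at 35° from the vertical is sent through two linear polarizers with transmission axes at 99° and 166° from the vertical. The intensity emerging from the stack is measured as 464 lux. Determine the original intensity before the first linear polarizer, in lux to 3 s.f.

I₀ ≈ 1.58e4 lux

By Malus's law, I₁ = I₀ cos²(99° − 35°) = I₀ cos²(64°) = 0.1922 I₀.
I₂ = I₁ cos²(166° − 99°) = 0.1922 I₀ · cos²(67°) = 0.02934 I₀.
So 464 lux = 0.02934 I₀, giving I₀ = 464/0.02934 = 1.582e+04 lux.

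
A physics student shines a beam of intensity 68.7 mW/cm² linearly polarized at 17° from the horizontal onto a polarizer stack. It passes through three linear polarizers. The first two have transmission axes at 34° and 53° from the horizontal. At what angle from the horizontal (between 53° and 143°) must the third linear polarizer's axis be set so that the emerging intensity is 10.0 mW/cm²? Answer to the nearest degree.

I₁ = I₀ cos²(34° − 17°) = I₀ cos²(17°) = 0.9145 I₀.
I₂ = I₁ cos²(53° − 34°) = 0.9145 I₀ · cos²(19°) = 0.8176 I₀.
Target fraction: 10.0 / 68.7 mW/cm² = 0.1456 of I₀.
Need I₃/I₀ = 0.1456, so cos²(θ − 53°) = 0.1456 / 0.8176 = 0.178.
θ − 53° = arccos(√0.178) = 65.0°, giving θ ≈ 53 + 65.0 = 118.0°.

θ ≈ 118°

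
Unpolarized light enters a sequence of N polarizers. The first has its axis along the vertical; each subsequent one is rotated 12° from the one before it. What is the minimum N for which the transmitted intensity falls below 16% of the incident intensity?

First polarizer halves the unpolarized light: factor 1/2.
Each further stage multiplies by cos²(12°) = 0.9568.
After N polarizers: T = 0.5·0.9568^(N−1). Require T < 0.16 ⇒ N−1 > ln(0.16/0.5)/ln(0.9568) = 25.79, so N−1 ≥ 26 and N = 27.
Check: N=27 gives T = 0.1585 < 0.16; N=26 gives T = 0.1656.

N = 27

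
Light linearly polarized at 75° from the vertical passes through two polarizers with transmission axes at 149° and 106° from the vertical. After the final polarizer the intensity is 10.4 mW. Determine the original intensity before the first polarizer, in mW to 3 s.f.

I₀ ≈ 256 mW

I₁ = I₀ cos²(149° − 75°) = I₀ cos²(74°) = 0.07598 I₀.
I₂ = I₁ cos²(106° − 149°) = 0.07598 I₀ · cos²(43°) = 0.04064 I₀.
So 10.4 mW = 0.04064 I₀, giving I₀ = 10.4/0.04064 = 255.9 mW.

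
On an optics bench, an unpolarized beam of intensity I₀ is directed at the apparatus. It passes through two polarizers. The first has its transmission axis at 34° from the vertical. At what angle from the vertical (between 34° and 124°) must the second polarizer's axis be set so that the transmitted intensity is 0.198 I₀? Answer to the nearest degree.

Unpolarized light through the first polarizer → I₁ = ½ I₀, now polarized at 34°.
Need I₂/I₀ = 0.198, so cos²(θ − 34°) = 0.198 / 0.5 = 0.396.
θ − 34° = arccos(√0.396) = 51.0°, giving θ ≈ 34 + 51.0 = 85.0°.

θ ≈ 85°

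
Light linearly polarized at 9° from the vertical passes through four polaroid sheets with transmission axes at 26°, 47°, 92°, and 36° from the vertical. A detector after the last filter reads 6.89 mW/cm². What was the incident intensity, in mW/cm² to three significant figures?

By Malus's law, I₁ = I₀ cos²(26° − 9°) = I₀ cos²(17°) = 0.9145 I₀.
I₂ = I₁ cos²(47° − 26°) = 0.9145 I₀ · cos²(21°) = 0.7971 I₀.
I₃ = I₂ cos²(92° − 47°) = 0.7971 I₀ · cos²(45°) = 0.3985 I₀.
I₄ = I₃ cos²(36° − 92°) = 0.3985 I₀ · cos²(56°) = 0.1246 I₀.
So 6.89 mW/cm² = 0.1246 I₀, giving I₀ = 6.89/0.1246 = 55.29 mW/cm².

I₀ ≈ 55.3 mW/cm²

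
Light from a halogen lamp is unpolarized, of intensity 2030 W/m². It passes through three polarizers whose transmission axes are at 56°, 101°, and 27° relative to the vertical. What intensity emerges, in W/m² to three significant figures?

Unpolarized light through the first polarizer → I₁ = 2030 W/m²/2 = 1015 W/m², polarized at 56°.
I₂ = I₁ · cos²(45°) = 1015 · 0.5 = 507.5 W/m².
I₃ = I₂ · cos²(74°) = 507.5 · 0.07598 = 38.56 W/m².

I ≈ 38.6 W/m²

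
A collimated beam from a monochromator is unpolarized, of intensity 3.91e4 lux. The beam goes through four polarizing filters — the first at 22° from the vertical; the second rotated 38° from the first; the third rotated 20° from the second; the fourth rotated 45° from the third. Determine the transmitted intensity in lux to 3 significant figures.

I ≈ 5360 lux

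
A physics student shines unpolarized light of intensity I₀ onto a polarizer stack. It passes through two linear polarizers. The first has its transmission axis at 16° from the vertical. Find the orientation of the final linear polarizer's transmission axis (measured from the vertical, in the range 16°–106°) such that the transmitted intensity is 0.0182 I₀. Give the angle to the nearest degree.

θ ≈ 95°

Unpolarized light through the first polarizer → I₁ = ½ I₀, now polarized at 16°.
Need I₂/I₀ = 0.0182, so cos²(θ − 16°) = 0.0182 / 0.5 = 0.0364.
θ − 16° = arccos(√0.0364) = 79.0°, giving θ ≈ 16 + 79.0 = 95.0°.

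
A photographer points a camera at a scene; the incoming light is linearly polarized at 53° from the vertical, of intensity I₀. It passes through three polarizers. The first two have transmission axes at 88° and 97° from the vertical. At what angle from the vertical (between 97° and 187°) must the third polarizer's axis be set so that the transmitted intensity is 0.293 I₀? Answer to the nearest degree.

By Malus's law, I₁ = I₀ cos²(88° − 53°) = I₀ cos²(35°) = 0.671 I₀.
I₂ = I₁ cos²(97° − 88°) = 0.671 I₀ · cos²(9°) = 0.6546 I₀.
Need I₃/I₀ = 0.293, so cos²(θ − 97°) = 0.293 / 0.6546 = 0.4476.
θ − 97° = arccos(√0.4476) = 48.0°, giving θ ≈ 97 + 48.0 = 145.0°.

θ ≈ 145°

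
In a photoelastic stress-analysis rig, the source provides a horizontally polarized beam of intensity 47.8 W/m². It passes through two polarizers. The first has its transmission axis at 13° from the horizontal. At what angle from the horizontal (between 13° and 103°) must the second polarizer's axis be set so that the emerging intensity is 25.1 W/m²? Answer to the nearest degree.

I₁ = I₀ cos²(13° − 0°) = I₀ cos²(13°) = 0.9494 I₀.
Target fraction: 25.1 / 47.8 W/m² = 0.5251 of I₀.
Need I₂/I₀ = 0.5251, so cos²(θ − 13°) = 0.5251 / 0.9494 = 0.5531.
θ − 13° = arccos(√0.5531) = 42.0°, giving θ ≈ 13 + 42.0 = 55.0°.

θ ≈ 55°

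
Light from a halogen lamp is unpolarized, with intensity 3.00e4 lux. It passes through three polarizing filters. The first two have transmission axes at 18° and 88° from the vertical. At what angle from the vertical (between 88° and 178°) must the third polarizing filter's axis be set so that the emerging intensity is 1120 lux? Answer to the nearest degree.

Unpolarized light through the first polarizer → I₁ = ½ I₀, now polarized at 18°.
I₂ = I₁ cos²(88° − 18°) = 0.5 I₀ · cos²(70°) = 0.05849 I₀.
Target fraction: 1120 / 3.00e4 lux = 0.03733 of I₀.
Need I₃/I₀ = 0.03733, so cos²(θ − 88°) = 0.03733 / 0.05849 = 0.6383.
θ − 88° = arccos(√0.6383) = 37.0°, giving θ ≈ 88 + 37.0 = 125.0°.

θ ≈ 125°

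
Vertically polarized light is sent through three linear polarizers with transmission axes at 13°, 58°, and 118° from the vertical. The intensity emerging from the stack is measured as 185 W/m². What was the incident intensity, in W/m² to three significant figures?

By Malus's law, I₁ = I₀ cos²(13° − 0°) = I₀ cos²(13°) = 0.9494 I₀.
I₂ = I₁ cos²(58° − 13°) = 0.9494 I₀ · cos²(45°) = 0.4747 I₀.
I₃ = I₂ cos²(118° − 58°) = 0.4747 I₀ · cos²(60°) = 0.1187 I₀.
So 185 W/m² = 0.1187 I₀, giving I₀ = 185/0.1187 = 1559 W/m².

I₀ ≈ 1560 W/m²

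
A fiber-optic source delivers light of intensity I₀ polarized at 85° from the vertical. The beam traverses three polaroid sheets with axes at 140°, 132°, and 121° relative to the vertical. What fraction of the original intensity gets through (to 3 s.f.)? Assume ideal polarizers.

I₁ = I₀ cos²(140° − 85°) = I₀ cos²(55°) = 0.329 I₀.
I₂ = I₁ cos²(132° − 140°) = 0.329 I₀ · cos²(8°) = 0.3226 I₀.
I₃ = I₂ cos²(121° − 132°) = 0.3226 I₀ · cos²(11°) = 0.3109 I₀.
Transmitted fraction = 0.3109.

≈ 0.311 I₀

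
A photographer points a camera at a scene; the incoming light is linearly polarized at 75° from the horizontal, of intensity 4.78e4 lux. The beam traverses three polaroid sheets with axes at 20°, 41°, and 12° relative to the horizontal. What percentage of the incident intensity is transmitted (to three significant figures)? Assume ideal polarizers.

≈ 21.9%

By Malus's law, I₁ = 4.78e4 lux · cos²(55°) = 1.573e+04 lux.
I₂ = I₁ · cos²(21°) = 1.573e+04 · 0.8716 = 1.371e+04 lux.
I₃ = I₂ · cos²(29°) = 1.371e+04 · 0.765 = 1.048e+04 lux.
That is 21.93% of the incident intensity.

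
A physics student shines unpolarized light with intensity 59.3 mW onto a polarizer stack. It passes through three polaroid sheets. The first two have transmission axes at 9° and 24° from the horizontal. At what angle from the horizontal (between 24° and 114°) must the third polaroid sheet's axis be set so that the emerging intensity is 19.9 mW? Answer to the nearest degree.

θ ≈ 56°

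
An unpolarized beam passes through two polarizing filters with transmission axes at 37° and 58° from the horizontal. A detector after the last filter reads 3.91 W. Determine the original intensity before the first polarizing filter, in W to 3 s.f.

Unpolarized light through the first polarizer → I₁ = ½ I₀, now polarized at 37°.
I₂ = I₁ cos²(58° − 37°) = 0.5 I₀ · cos²(21°) = 0.4358 I₀.
So 3.91 W = 0.4358 I₀, giving I₀ = 3.91/0.4358 = 8.972 W.

I₀ ≈ 8.97 W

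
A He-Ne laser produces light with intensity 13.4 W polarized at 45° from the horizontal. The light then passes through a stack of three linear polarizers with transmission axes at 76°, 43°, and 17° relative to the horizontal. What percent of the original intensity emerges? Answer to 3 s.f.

≈ 41.7%

By Malus's law, I₁ = 13.4 W · cos²(31°) = 9.845 W.
I₂ = I₁ · cos²(33°) = 9.845 · 0.7034 = 6.925 W.
I₃ = I₂ · cos²(26°) = 6.925 · 0.8078 = 5.594 W.
That is 41.75% of the incident intensity.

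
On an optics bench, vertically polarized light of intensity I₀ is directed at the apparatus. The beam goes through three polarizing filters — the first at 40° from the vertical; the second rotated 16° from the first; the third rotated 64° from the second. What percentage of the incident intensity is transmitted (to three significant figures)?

≈ 10.4%

By Malus's law, I₁ = I₀ cos²(40° − 0°) = I₀ cos²(40°) = 0.5868 I₀.
I₂ = I₁ cos²(16°) = 0.5868 · 0.924 I₀ = 0.5422 I₀.
I₃ = I₂ cos²(64°) = 0.5422 · 0.1922 I₀ = 0.1042 I₀.
That is 10.42% of the incident intensity.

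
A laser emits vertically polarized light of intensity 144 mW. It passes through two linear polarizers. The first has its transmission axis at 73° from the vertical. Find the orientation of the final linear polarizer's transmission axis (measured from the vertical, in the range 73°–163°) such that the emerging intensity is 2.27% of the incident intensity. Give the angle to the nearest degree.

θ ≈ 132°

I₁ = I₀ cos²(73° − 0°) = I₀ cos²(73°) = 0.08548 I₀.
Need I₂/I₀ = 0.0227, so cos²(θ − 73°) = 0.0227 / 0.08548 = 0.2656.
θ − 73° = arccos(√0.2656) = 59.0°, giving θ ≈ 73 + 59.0 = 132.0°.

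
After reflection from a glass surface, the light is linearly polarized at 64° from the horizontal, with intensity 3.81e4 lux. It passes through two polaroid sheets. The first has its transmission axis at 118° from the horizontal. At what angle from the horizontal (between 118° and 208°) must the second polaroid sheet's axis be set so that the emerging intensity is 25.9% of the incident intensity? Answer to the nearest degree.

By Malus's law, I₁ = I₀ cos²(118° − 64°) = I₀ cos²(54°) = 0.3455 I₀.
Need I₂/I₀ = 0.259, so cos²(θ − 118°) = 0.259 / 0.3455 = 0.7497.
θ − 118° = arccos(√0.7497) = 30.0°, giving θ ≈ 118 + 30.0 = 148.0°.

θ ≈ 148°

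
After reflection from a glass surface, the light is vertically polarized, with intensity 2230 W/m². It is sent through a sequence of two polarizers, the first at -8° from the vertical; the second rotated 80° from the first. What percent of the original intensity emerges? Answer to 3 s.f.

≈ 2.96%

I₁ = 2230 W/m² · cos²(8°) = 2187 W/m².
I₂ = I₁ · cos²(80°) = 2187 · 0.03015 = 65.94 W/m².
That is 2.957% of the incident intensity.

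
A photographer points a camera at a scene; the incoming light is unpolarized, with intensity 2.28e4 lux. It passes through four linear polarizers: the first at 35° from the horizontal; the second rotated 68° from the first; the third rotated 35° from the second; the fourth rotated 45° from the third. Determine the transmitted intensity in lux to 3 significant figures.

Unpolarized light through the first polarizer → I₁ = 2.28e4 lux/2 = 1.14e+04 lux, polarized at 35°.
I₂ = I₁ · cos²(68°) = 1.14e+04 · 0.1403 = 1600 lux.
I₃ = I₂ · cos²(35°) = 1600 · 0.671 = 1073 lux.
I₄ = I₃ · cos²(45°) = 1073 · 0.5 = 536.7 lux.

I ≈ 537 lux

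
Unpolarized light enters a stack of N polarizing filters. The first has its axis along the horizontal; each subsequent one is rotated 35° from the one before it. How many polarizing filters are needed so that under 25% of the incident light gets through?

N = 3

First polarizer halves the unpolarized light: factor 1/2.
Each further stage multiplies by cos²(35°) = 0.671.
After N polarizers: T = 0.5·0.671^(N−1). Require T < 0.25 ⇒ N−1 > ln(0.25/0.5)/ln(0.671) = 1.74, so N−1 ≥ 2 and N = 3.
Check: N=3 gives T = 0.2251 < 0.25; N=2 gives T = 0.3355.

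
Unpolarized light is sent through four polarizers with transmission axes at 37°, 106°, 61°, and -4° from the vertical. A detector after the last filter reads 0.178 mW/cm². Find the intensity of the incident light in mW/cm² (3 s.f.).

I₀ ≈ 31.0 mW/cm²

Unpolarized light through the first polarizer → I₁ = ½ I₀, now polarized at 37°.
I₂ = I₁ cos²(106° − 37°) = 0.5 I₀ · cos²(69°) = 0.06421 I₀.
I₃ = I₂ cos²(61° − 106°) = 0.06421 I₀ · cos²(45°) = 0.03211 I₀.
I₄ = I₃ cos²(-4° − 61°) = 0.03211 I₀ · cos²(65°) = 0.005734 I₀.
So 0.178 mW/cm² = 0.005734 I₀, giving I₀ = 0.178/0.005734 = 31.04 mW/cm².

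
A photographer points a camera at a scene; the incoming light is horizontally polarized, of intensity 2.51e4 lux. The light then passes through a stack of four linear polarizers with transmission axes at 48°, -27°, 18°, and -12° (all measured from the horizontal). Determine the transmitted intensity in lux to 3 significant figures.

I₁ = 2.51e4 lux · cos²(48°) = 1.124e+04 lux.
I₂ = I₁ · cos²(75°) = 1.124e+04 · 0.06699 = 752.8 lux.
I₃ = I₂ · cos²(45°) = 752.8 · 0.5 = 376.4 lux.
I₄ = I₃ · cos²(30°) = 376.4 · 0.75 = 282.3 lux.

I ≈ 282 lux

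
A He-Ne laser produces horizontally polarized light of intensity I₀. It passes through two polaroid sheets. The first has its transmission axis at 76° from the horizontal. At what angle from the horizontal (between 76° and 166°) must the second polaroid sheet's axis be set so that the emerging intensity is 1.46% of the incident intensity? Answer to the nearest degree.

θ ≈ 136°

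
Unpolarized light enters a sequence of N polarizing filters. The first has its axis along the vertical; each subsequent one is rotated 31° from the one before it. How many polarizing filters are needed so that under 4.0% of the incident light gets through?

N = 10

First polarizer halves the unpolarized light: factor 1/2.
Each further stage multiplies by cos²(31°) = 0.7347.
After N polarizers: T = 0.5·0.7347^(N−1). Require T < 0.040 ⇒ N−1 > ln(0.040/0.5)/ln(0.7347) = 8.19, so N−1 ≥ 9 and N = 10.
Check: N=10 gives T = 0.0312 < 0.040; N=9 gives T = 0.04246.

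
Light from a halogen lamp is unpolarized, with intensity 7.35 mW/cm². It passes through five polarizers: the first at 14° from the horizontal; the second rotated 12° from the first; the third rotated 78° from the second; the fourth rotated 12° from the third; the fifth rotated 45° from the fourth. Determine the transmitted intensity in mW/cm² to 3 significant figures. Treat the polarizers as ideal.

Unpolarized light through the first polarizer → I₁ = 7.35 mW/cm²/2 = 3.675 mW/cm², polarized at 14°.
I₂ = I₁ · cos²(12°) = 3.675 · 0.9568 = 3.516 mW/cm².
I₃ = I₂ · cos²(78°) = 3.516 · 0.04323 = 0.152 mW/cm².
I₄ = I₃ · cos²(12°) = 0.152 · 0.9568 = 0.1454 mW/cm².
I₅ = I₄ · cos²(45°) = 0.1454 · 0.5 = 0.07271 mW/cm².

I ≈ 0.0727 mW/cm²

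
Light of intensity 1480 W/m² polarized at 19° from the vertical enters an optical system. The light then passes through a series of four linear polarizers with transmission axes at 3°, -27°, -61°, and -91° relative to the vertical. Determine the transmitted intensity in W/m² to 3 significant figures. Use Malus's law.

By Malus's law, I₁ = 1480 W/m² · cos²(16°) = 1368 W/m².
I₂ = I₁ · cos²(30°) = 1368 · 0.75 = 1026 W/m².
I₃ = I₂ · cos²(34°) = 1026 · 0.6873 = 704.9 W/m².
I₄ = I₃ · cos²(30°) = 704.9 · 0.75 = 528.7 W/m².

I ≈ 529 W/m²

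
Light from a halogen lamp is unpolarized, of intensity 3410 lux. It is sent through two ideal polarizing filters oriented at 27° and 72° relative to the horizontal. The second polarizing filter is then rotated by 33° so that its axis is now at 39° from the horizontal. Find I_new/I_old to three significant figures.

I_new/I_old ≈ 1.91

Before rotation:
Unpolarized light through the first polarizer → I₁ = ½ I₀, now polarized at 27°.
I₂ = I₁ cos²(72° − 27°) = 0.5 I₀ · cos²(45°) = 0.25 I₀.
After rotation:
Unpolarized light through the first polarizer → I₁ = ½ I₀, now polarized at 27°.
I₂ = I₁ cos²(39° − 27°) = 0.5 I₀ · cos²(12°) = 0.4784 I₀.
Ratio = 0.4784 / 0.25 = 1.914.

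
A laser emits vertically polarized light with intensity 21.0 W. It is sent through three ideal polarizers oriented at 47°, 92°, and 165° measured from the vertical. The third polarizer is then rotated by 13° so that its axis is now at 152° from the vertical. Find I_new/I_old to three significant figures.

I_new/I_old ≈ 2.92

Before rotation:
I₁ = I₀ cos²(47° − 0°) = I₀ cos²(47°) = 0.4651 I₀.
I₂ = I₁ cos²(92° − 47°) = 0.4651 I₀ · cos²(45°) = 0.2326 I₀.
I₃ = I₂ cos²(165° − 92°) = 0.2326 I₀ · cos²(73°) = 0.01988 I₀.
After rotation:
I₁ = I₀ cos²(47° − 0°) = I₀ cos²(47°) = 0.4651 I₀.
I₂ = I₁ cos²(92° − 47°) = 0.4651 I₀ · cos²(45°) = 0.2326 I₀.
I₃ = I₂ cos²(152° − 92°) = 0.2326 I₀ · cos²(60°) = 0.05814 I₀.
Ratio = 0.05814 / 0.01988 = 2.925.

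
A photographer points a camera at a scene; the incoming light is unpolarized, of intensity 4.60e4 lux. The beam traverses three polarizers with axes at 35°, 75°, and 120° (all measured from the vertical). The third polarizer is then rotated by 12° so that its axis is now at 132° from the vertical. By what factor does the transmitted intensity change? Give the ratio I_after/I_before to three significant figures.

Before rotation:
Unpolarized light through the first polarizer → I₁ = ½ I₀, now polarized at 35°.
I₂ = I₁ cos²(75° − 35°) = 0.5 I₀ · cos²(40°) = 0.2934 I₀.
I₃ = I₂ cos²(120° − 75°) = 0.2934 I₀ · cos²(45°) = 0.1467 I₀.
After rotation:
Unpolarized light through the first polarizer → I₁ = ½ I₀, now polarized at 35°.
I₂ = I₁ cos²(75° − 35°) = 0.5 I₀ · cos²(40°) = 0.2934 I₀.
I₃ = I₂ cos²(132° − 75°) = 0.2934 I₀ · cos²(57°) = 0.08704 I₀.
Ratio = 0.08704 / 0.1467 = 0.5933.

I_new/I_old ≈ 0.593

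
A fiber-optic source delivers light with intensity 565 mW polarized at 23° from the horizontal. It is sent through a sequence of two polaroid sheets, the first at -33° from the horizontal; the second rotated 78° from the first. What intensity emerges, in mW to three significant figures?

I₁ = 565 mW · cos²(56°) = 176.7 mW.
I₂ = I₁ · cos²(78°) = 176.7 · 0.04323 = 7.637 mW.

I ≈ 7.64 mW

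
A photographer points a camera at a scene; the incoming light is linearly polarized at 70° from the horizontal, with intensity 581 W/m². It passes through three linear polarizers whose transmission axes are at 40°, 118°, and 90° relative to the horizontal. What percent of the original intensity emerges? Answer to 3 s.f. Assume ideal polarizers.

I₁ = 581 W/m² · cos²(30°) = 435.8 W/m².
I₂ = I₁ · cos²(78°) = 435.8 · 0.04323 = 18.84 W/m².
I₃ = I₂ · cos²(28°) = 18.84 · 0.7796 = 14.68 W/m².
That is 2.527% of the incident intensity.

≈ 2.53%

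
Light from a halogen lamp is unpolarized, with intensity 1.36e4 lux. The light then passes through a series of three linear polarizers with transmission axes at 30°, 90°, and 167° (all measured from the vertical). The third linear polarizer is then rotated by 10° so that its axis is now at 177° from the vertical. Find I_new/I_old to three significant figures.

Before rotation:
Unpolarized light through the first polarizer → I₁ = ½ I₀, now polarized at 30°.
I₂ = I₁ cos²(90° − 30°) = 0.5 I₀ · cos²(60°) = 0.125 I₀.
I₃ = I₂ cos²(167° − 90°) = 0.125 I₀ · cos²(77°) = 0.006325 I₀.
After rotation:
Unpolarized light through the first polarizer → I₁ = ½ I₀, now polarized at 30°.
I₂ = I₁ cos²(90° − 30°) = 0.5 I₀ · cos²(60°) = 0.125 I₀.
I₃ = I₂ cos²(177° − 90°) = 0.125 I₀ · cos²(87°) = 0.0003424 I₀.
Ratio = 0.0003424 / 0.006325 = 0.05413.

I_new/I_old ≈ 0.0541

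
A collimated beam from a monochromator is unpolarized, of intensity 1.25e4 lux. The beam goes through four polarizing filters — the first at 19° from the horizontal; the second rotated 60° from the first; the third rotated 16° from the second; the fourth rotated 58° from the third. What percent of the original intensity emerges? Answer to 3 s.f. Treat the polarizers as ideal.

Unpolarized light through the first polarizer → I₁ = 1.25e4 lux/2 = 6250 lux, polarized at 19°.
I₂ = I₁ · cos²(60°) = 6250 · 0.25 = 1563 lux.
I₃ = I₂ · cos²(16°) = 1563 · 0.924 = 1444 lux.
I₄ = I₃ · cos²(58°) = 1444 · 0.2808 = 405.4 lux.
That is 3.243% of the incident intensity.

≈ 3.24%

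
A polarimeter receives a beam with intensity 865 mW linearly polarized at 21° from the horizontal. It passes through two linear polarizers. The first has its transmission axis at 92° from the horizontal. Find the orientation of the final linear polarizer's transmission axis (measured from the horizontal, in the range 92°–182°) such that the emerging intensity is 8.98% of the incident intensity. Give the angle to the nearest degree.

I₁ = I₀ cos²(92° − 21°) = I₀ cos²(71°) = 0.106 I₀.
Need I₂/I₀ = 0.0898, so cos²(θ − 92°) = 0.0898 / 0.106 = 0.8472.
θ − 92° = arccos(√0.8472) = 23.0°, giving θ ≈ 92 + 23.0 = 115.0°.

θ ≈ 115°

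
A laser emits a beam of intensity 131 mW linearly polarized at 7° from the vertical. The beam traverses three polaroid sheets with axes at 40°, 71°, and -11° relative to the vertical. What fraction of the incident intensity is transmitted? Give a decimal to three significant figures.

I₁ = 131 mW · cos²(33°) = 92.14 mW.
I₂ = I₁ · cos²(31°) = 92.14 · 0.7347 = 67.7 mW.
I₃ = I₂ · cos²(82°) = 67.7 · 0.01937 = 1.311 mW.
Transmitted fraction = 0.01001.

I/I₀ ≈ 0.0100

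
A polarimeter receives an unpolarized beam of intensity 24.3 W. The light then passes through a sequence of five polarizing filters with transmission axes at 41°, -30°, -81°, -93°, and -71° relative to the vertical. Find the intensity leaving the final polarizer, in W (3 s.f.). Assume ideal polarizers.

Unpolarized light through the first polarizer → I₁ = 24.3 W/2 = 12.15 W, polarized at 41°.
I₂ = I₁ · cos²(71°) = 12.15 · 0.106 = 1.288 W.
I₃ = I₂ · cos²(51°) = 1.288 · 0.396 = 0.51 W.
I₄ = I₃ · cos²(12°) = 0.51 · 0.9568 = 0.488 W.
I₅ = I₄ · cos²(22°) = 0.488 · 0.8597 = 0.4195 W.

I ≈ 0.420 W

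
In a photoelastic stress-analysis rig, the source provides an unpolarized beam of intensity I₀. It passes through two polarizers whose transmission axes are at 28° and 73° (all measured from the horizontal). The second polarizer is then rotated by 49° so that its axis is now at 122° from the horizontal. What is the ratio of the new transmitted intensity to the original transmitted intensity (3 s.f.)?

Before rotation:
Unpolarized light through the first polarizer → I₁ = ½ I₀, now polarized at 28°.
I₂ = I₁ cos²(73° − 28°) = 0.5 I₀ · cos²(45°) = 0.25 I₀.
After rotation:
Unpolarized light through the first polarizer → I₁ = ½ I₀, now polarized at 28°.
Angle between axes 1 and 2: 86°. I₂ = 0.5 I₀ · cos²(86°) = 0.002433 I₀.
Ratio = 0.002433 / 0.25 = 0.009732.

I_new/I_old ≈ 0.00973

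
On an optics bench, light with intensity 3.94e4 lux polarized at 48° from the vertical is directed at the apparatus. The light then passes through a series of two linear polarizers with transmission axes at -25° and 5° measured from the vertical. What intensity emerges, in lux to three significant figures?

I ≈ 2530 lux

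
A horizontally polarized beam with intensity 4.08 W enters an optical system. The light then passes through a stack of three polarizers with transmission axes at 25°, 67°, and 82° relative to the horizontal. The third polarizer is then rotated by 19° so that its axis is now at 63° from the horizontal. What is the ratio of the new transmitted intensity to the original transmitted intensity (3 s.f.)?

Before rotation:
By Malus's law, I₁ = I₀ cos²(25° − 0°) = I₀ cos²(25°) = 0.8214 I₀.
I₂ = I₁ cos²(67° − 25°) = 0.8214 I₀ · cos²(42°) = 0.4536 I₀.
I₃ = I₂ cos²(82° − 67°) = 0.4536 I₀ · cos²(15°) = 0.4232 I₀.
After rotation:
I₁ = I₀ cos²(25° − 0°) = I₀ cos²(25°) = 0.8214 I₀.
I₂ = I₁ cos²(67° − 25°) = 0.8214 I₀ · cos²(42°) = 0.4536 I₀.
I₃ = I₂ cos²(63° − 67°) = 0.4536 I₀ · cos²(4°) = 0.4514 I₀.
Ratio = 0.4514 / 0.4232 = 1.067.

I_new/I_old ≈ 1.07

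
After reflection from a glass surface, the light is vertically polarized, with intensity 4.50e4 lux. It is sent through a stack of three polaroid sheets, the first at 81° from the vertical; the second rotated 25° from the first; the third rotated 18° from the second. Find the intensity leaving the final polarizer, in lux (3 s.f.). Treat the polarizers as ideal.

I₁ = 4.50e4 lux · cos²(81°) = 1101 lux.
I₂ = I₁ · cos²(25°) = 1101 · 0.8214 = 904.5 lux.
I₃ = I₂ · cos²(18°) = 904.5 · 0.9045 = 818.2 lux.

I ≈ 818 lux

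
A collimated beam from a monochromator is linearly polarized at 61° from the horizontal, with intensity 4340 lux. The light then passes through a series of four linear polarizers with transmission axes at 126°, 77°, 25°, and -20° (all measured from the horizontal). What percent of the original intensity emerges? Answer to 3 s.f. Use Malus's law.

≈ 1.46%

By Malus's law, I₁ = 4340 lux · cos²(65°) = 775.2 lux.
I₂ = I₁ · cos²(49°) = 775.2 · 0.4304 = 333.6 lux.
I₃ = I₂ · cos²(52°) = 333.6 · 0.379 = 126.5 lux.
I₄ = I₃ · cos²(45°) = 126.5 · 0.5 = 63.23 lux.
That is 1.457% of the incident intensity.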